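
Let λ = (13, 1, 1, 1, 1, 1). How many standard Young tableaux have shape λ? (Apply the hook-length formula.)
# SYT of shape (13, 1, 1, 1, 1, 1) = 6188

Hook-length formula: f^λ = n! / Π hook(c), product over all cells c of the Young diagram. For λ = (13, 1, 1, 1, 1, 1), n = 18 boxes. Hook lengths by row (left-to-right, top-to-bottom): [18, 12, 11, 10, 9, 8, 7, 6, 5, 4, 3, 2, 1]; [5]; [4]; [3]; [2]; [1]. Product of hooks = 1034643456000. So f^λ = 18! / 1034643456000 = 6402373705728000 / 1034643456000 = 6188.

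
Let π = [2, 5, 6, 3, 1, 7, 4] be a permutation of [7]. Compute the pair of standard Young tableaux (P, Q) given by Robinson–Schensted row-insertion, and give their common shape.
P = [1, 3, 4, 7] / [2, 6] / [5];  Q = [1, 2, 3, 6] / [4, 7] / [5];  common shape = (4, 2, 1)

Row-insert the values π_1, π_2, … into P one at a time, bumping the leftmost entry strictly greater than the inserted value down to the next row. The recording tableau Q records, in position (i, j), the step at which that cell was added to P.
  Insert 2 (step 1): P = [2];  Q = [1]
  Insert 5 (step 2): P = [2, 5];  Q = [1, 2]
  Insert 6 (step 3): P = [2, 5, 6];  Q = [1, 2, 3]
  Insert 3 (step 4): P = [2, 3, 6] / [5];  Q = [1, 2, 3] / [4]
  Insert 1 (step 5): P = [1, 3, 6] / [2] / [5];  Q = [1, 2, 3] / [4] / [5]
  Insert 7 (step 6): P = [1, 3, 6, 7] / [2] / [5];  Q = [1, 2, 3, 6] / [4] / [5]
  Insert 4 (step 7): P = [1, 3, 4, 7] / [2, 6] / [5];  Q = [1, 2, 3, 6] / [4, 7] / [5]
Final shape: (4, 2, 1).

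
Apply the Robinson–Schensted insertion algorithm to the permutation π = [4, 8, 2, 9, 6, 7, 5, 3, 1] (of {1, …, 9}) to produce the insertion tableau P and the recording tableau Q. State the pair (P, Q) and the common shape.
P = [1, 3, 7] / [2, 5, 9] / [4] / [6] / [8];  Q = [1, 2, 4] / [3, 5, 6] / [7] / [8] / [9];  common shape = (3, 3, 1, 1, 1)

Row-insert the values π_1, π_2, … into P one at a time, bumping the leftmost entry strictly greater than the inserted value down to the next row. The recording tableau Q records, in position (i, j), the step at which that cell was added to P.
  Insert 4 (step 1): P = [4];  Q = [1]
  Insert 8 (step 2): P = [4, 8];  Q = [1, 2]
  Insert 2 (step 3): P = [2, 8] / [4];  Q = [1, 2] / [3]
  Insert 9 (step 4): P = [2, 8, 9] / [4];  Q = [1, 2, 4] / [3]
  Insert 6 (step 5): P = [2, 6, 9] / [4, 8];  Q = [1, 2, 4] / [3, 5]
  Insert 7 (step 6): P = [2, 6, 7] / [4, 8, 9];  Q = [1, 2, 4] / [3, 5, 6]
  Insert 5 (step 7): P = [2, 5, 7] / [4, 6, 9] / [8];  Q = [1, 2, 4] / [3, 5, 6] / [7]
  Insert 3 (step 8): P = [2, 3, 7] / [4, 5, 9] / [6] / [8];  Q = [1, 2, 4] / [3, 5, 6] / [7] / [8]
  Insert 1 (step 9): P = [1, 3, 7] / [2, 5, 9] / [4] / [6] / [8];  Q = [1, 2, 4] / [3, 5, 6] / [7] / [8] / [9]
Final shape: (3, 3, 1, 1, 1).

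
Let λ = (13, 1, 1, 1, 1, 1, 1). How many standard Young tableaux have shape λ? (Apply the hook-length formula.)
# SYT of shape (13, 1, 1, 1, 1, 1, 1) = 18564

Hook-length formula: f^λ = n! / Π hook(c), product over all cells c of the Young diagram. For λ = (13, 1, 1, 1, 1, 1, 1), n = 19 boxes. Hook lengths by row (left-to-right, top-to-bottom): [19, 12, 11, 10, 9, 8, 7, 6, 5, 4, 3, 2, 1]; [6]; [5]; [4]; [3]; [2]; [1]. Product of hooks = 6552741888000. So f^λ = 19! / 6552741888000 = 121645100408832000 / 6552741888000 = 18564.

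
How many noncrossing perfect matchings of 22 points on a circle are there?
C_11 = 58786

These noncrossing handshakes are counted by the Catalan number C_n = (1/(n + 1)) · C(2n, n). For n = 11: C_11 = (1/12) · C(22, 11) = 705432/12 = 58786.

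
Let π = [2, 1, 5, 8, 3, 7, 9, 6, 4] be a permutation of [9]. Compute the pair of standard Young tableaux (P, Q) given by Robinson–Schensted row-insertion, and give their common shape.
P = [1, 3, 4, 9] / [2, 5, 6] / [7] / [8];  Q = [1, 3, 4, 7] / [2, 5, 6] / [8] / [9];  common shape = (4, 3, 1, 1)

Row-insert the values π_1, π_2, … into P one at a time, bumping the leftmost entry strictly greater than the inserted value down to the next row. The recording tableau Q records, in position (i, j), the step at which that cell was added to P.
  Insert 2 (step 1): P = [2];  Q = [1]
  Insert 1 (step 2): P = [1] / [2];  Q = [1] / [2]
  Insert 5 (step 3): P = [1, 5] / [2];  Q = [1, 3] / [2]
  Insert 8 (step 4): P = [1, 5, 8] / [2];  Q = [1, 3, 4] / [2]
  Insert 3 (step 5): P = [1, 3, 8] / [2, 5];  Q = [1, 3, 4] / [2, 5]
  Insert 7 (step 6): P = [1, 3, 7] / [2, 5, 8];  Q = [1, 3, 4] / [2, 5, 6]
  Insert 9 (step 7): P = [1, 3, 7, 9] / [2, 5, 8];  Q = [1, 3, 4, 7] / [2, 5, 6]
  Insert 6 (step 8): P = [1, 3, 6, 9] / [2, 5, 7] / [8];  Q = [1, 3, 4, 7] / [2, 5, 6] / [8]
  Insert 4 (step 9): P = [1, 3, 4, 9] / [2, 5, 6] / [7] / [8];  Q = [1, 3, 4, 7] / [2, 5, 6] / [8] / [9]
Final shape: (4, 3, 1, 1).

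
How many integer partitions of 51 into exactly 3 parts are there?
p(51, 3 parts) = 217

Partitions of n into exactly k parts are in bijection with partitions of n − k into at most k parts (subtract 1 from each part). So p(51, exactly 3) = p(48, parts ≤ 3). Computing via the recurrence p(m, j) = p(m, j−1) + p(m−j, j) gives 217.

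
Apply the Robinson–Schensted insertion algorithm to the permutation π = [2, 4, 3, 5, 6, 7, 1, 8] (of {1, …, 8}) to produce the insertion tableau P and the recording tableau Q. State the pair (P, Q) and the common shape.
P = [1, 3, 5, 6, 7, 8] / [2] / [4];  Q = [1, 2, 4, 5, 6, 8] / [3] / [7];  common shape = (6, 1, 1)

Row-insert the values π_1, π_2, … into P one at a time, bumping the leftmost entry strictly greater than the inserted value down to the next row. The recording tableau Q records, in position (i, j), the step at which that cell was added to P.
  Insert 2 (step 1): P = [2];  Q = [1]
  Insert 4 (step 2): P = [2, 4];  Q = [1, 2]
  Insert 3 (step 3): P = [2, 3] / [4];  Q = [1, 2] / [3]
  Insert 5 (step 4): P = [2, 3, 5] / [4];  Q = [1, 2, 4] / [3]
  Insert 6 (step 5): P = [2, 3, 5, 6] / [4];  Q = [1, 2, 4, 5] / [3]
  Insert 7 (step 6): P = [2, 3, 5, 6, 7] / [4];  Q = [1, 2, 4, 5, 6] / [3]
  Insert 1 (step 7): P = [1, 3, 5, 6, 7] / [2] / [4];  Q = [1, 2, 4, 5, 6] / [3] / [7]
  Insert 8 (step 8): P = [1, 3, 5, 6, 7, 8] / [2] / [4];  Q = [1, 2, 4, 5, 6, 8] / [3] / [7]
Final shape: (6, 1, 1).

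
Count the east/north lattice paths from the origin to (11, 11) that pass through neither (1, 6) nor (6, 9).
Number of paths = 587538

Inclusion–exclusion. Total paths: C(22, 11) = 705432. Through P₁: C(7, 1)·C(15, 10) = 21021. Through P₂: C(15, 6)·C(7, 5) = 105105. Since P₁ is strictly southwest of P₂, a monotone path through both must visit P₁ then P₂; paths through both = C(7, 1)·C(8, 5)·C(7, 5) = 8232. Avoid both = 705432 − 21021 − 105105 + 8232 = 587538.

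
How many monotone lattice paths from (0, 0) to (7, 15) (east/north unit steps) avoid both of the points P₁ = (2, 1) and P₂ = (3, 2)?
Number of paths = 126140

Inclusion–exclusion. Total paths: C(22, 7) = 170544. Through P₁: C(3, 2)·C(19, 5) = 34884. Through P₂: C(5, 3)·C(17, 4) = 23800. Since P₁ is strictly southwest of P₂, a monotone path through both must visit P₁ then P₂; paths through both = C(3, 2)·C(2, 1)·C(17, 4) = 14280. Avoid both = 170544 − 34884 − 23800 + 14280 = 126140.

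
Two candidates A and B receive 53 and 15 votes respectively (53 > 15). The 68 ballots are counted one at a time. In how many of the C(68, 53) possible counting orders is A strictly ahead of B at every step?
Strict-lead orderings = 247918374592416

Total orderings of the 68 votes with 53 for A: C(68, 53) = 443643407165376. By the Bertrand ballot formula (Cycle Lemma / reflection principle), the number of orderings in which A is strictly ahead of B throughout is (p − q)/(p + q) · C(p + q, p) = (53 − 15)/(53 + 15) · 443643407165376 = 247918374592416.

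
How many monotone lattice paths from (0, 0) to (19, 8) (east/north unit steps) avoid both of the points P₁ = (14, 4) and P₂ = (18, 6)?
Number of paths = 1568427

Inclusion–exclusion. Total paths: C(27, 19) = 2220075. Through P₁: C(18, 14)·C(9, 5) = 385560. Through P₂: C(24, 18)·C(3, 1) = 403788. Since P₁ is strictly southwest of P₂, a monotone path through both must visit P₁ then P₂; paths through both = C(18, 14)·C(6, 4)·C(3, 1) = 137700. Avoid both = 2220075 − 385560 − 403788 + 137700 = 1568427.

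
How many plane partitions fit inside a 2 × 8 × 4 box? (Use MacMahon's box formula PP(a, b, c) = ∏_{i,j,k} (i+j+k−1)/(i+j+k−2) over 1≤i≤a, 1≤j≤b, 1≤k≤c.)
PP(2, 8, 4) = 70785

Evaluate the triple product over i = 1..2, j = 1..8, k = 1..4. The factors are (2/1) · (3/2) · (4/3) · (5/4) · (3/2) · (4/3) · (5/4) · (6/5) · … (64 factors total). The numerators and denominators telescope so the product is an integer; carrying out the multiplication exactly gives PP(2, 8, 4) = 70785.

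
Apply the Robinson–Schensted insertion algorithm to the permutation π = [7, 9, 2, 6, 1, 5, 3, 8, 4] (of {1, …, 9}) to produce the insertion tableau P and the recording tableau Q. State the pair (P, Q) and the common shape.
P = [1, 3, 4] / [2, 5, 8] / [6, 9] / [7];  Q = [1, 2, 8] / [3, 4, 9] / [5, 6] / [7];  common shape = (3, 3, 2, 1)

Row-insert the values π_1, π_2, … into P one at a time, bumping the leftmost entry strictly greater than the inserted value down to the next row. The recording tableau Q records, in position (i, j), the step at which that cell was added to P.
  Insert 7 (step 1): P = [7];  Q = [1]
  Insert 9 (step 2): P = [7, 9];  Q = [1, 2]
  Insert 2 (step 3): P = [2, 9] / [7];  Q = [1, 2] / [3]
  Insert 6 (step 4): P = [2, 6] / [7, 9];  Q = [1, 2] / [3, 4]
  Insert 1 (step 5): P = [1, 6] / [2, 9] / [7];  Q = [1, 2] / [3, 4] / [5]
  Insert 5 (step 6): P = [1, 5] / [2, 6] / [7, 9];  Q = [1, 2] / [3, 4] / [5, 6]
  Insert 3 (step 7): P = [1, 3] / [2, 5] / [6, 9] / [7];  Q = [1, 2] / [3, 4] / [5, 6] / [7]
  Insert 8 (step 8): P = [1, 3, 8] / [2, 5] / [6, 9] / [7];  Q = [1, 2, 8] / [3, 4] / [5, 6] / [7]
  Insert 4 (step 9): P = [1, 3, 4] / [2, 5, 8] / [6, 9] / [7];  Q = [1, 2, 8] / [3, 4, 9] / [5, 6] / [7]
Final shape: (3, 3, 2, 1).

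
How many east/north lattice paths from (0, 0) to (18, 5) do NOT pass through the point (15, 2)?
Number of paths = 30929

Total paths from (0, 0) to (18, 5): C(23, 18) = 33649. Paths through (15, 2): (paths (0, 0) → (15, 2)) × (paths (15, 2) → (18, 5)) = C(17, 15) · C(6, 3) = 136 · 20 = 2720. Avoidance count = 33649 − 2720 = 30929.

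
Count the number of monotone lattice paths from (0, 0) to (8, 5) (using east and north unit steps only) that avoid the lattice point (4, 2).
Number of paths = 762

Total paths from (0, 0) to (8, 5): C(13, 8) = 1287. Paths through (4, 2): (paths (0, 0) → (4, 2)) × (paths (4, 2) → (8, 5)) = C(6, 4) · C(7, 4) = 15 · 35 = 525. Avoidance count = 1287 − 525 = 762.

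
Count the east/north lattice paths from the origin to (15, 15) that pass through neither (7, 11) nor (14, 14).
Number of paths = 66769200

Inclusion–exclusion. Total paths: C(30, 15) = 155117520. Through P₁: C(18, 7)·C(12, 8) = 15752880. Through P₂: C(28, 14)·C(2, 1) = 80233200. Since P₁ is strictly southwest of P₂, a monotone path through both must visit P₁ then P₂; paths through both = C(18, 7)·C(10, 7)·C(2, 1) = 7637760. Avoid both = 155117520 − 15752880 − 80233200 + 7637760 = 66769200.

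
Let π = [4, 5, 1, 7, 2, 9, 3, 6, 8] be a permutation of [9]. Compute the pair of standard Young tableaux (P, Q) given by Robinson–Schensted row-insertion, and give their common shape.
P = [1, 2, 3, 6, 8] / [4, 5, 7, 9];  Q = [1, 2, 4, 6, 9] / [3, 5, 7, 8];  common shape = (5, 4)

Row-insert the values π_1, π_2, … into P one at a time, bumping the leftmost entry strictly greater than the inserted value down to the next row. The recording tableau Q records, in position (i, j), the step at which that cell was added to P.
  Insert 4 (step 1): P = [4];  Q = [1]
  Insert 5 (step 2): P = [4, 5];  Q = [1, 2]
  Insert 1 (step 3): P = [1, 5] / [4];  Q = [1, 2] / [3]
  Insert 7 (step 4): P = [1, 5, 7] / [4];  Q = [1, 2, 4] / [3]
  Insert 2 (step 5): P = [1, 2, 7] / [4, 5];  Q = [1, 2, 4] / [3, 5]
  Insert 9 (step 6): P = [1, 2, 7, 9] / [4, 5];  Q = [1, 2, 4, 6] / [3, 5]
  Insert 3 (step 7): P = [1, 2, 3, 9] / [4, 5, 7];  Q = [1, 2, 4, 6] / [3, 5, 7]
  Insert 6 (step 8): P = [1, 2, 3, 6] / [4, 5, 7, 9];  Q = [1, 2, 4, 6] / [3, 5, 7, 8]
  Insert 8 (step 9): P = [1, 2, 3, 6, 8] / [4, 5, 7, 9];  Q = [1, 2, 4, 6, 9] / [3, 5, 7, 8]
Final shape: (5, 4).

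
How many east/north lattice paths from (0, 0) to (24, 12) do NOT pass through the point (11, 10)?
Number of paths = 1214642520

Total paths from (0, 0) to (24, 12): C(36, 24) = 1251677700. Paths through (11, 10): (paths (0, 0) → (11, 10)) × (paths (11, 10) → (24, 12)) = C(21, 11) · C(15, 13) = 352716 · 105 = 37035180. Avoidance count = 1251677700 − 37035180 = 1214642520.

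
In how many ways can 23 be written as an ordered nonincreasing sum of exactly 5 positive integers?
p(23, 5 parts) = 141

Partitions of n into exactly k parts are in bijection with partitions of n − k into at most k parts (subtract 1 from each part). So p(23, exactly 5) = p(18, parts ≤ 5). Computing via the recurrence p(m, j) = p(m, j−1) + p(m−j, j) gives 141.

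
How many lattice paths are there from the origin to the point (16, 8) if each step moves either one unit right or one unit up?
Number of paths = 735471

A monotone lattice path from (0, 0) to (16, 8) consists of 16 east steps and 8 north steps in some order, so it is determined by which 16 of the 24 steps are east. The count is C(24, 16) = 735471.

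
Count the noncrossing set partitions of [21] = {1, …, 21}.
C_21 = 24466267020

These noncrossing partitions are counted by the Catalan number C_n = (1/(n + 1)) · C(2n, n). For n = 21: C_21 = (1/22) · C(42, 21) = 538257874440/22 = 24466267020.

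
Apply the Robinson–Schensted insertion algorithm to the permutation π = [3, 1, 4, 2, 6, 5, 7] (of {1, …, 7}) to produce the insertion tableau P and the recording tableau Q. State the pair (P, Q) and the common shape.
P = [1, 2, 5, 7] / [3, 4, 6];  Q = [1, 3, 5, 7] / [2, 4, 6];  common shape = (4, 3)

Row-insert the values π_1, π_2, … into P one at a time, bumping the leftmost entry strictly greater than the inserted value down to the next row. The recording tableau Q records, in position (i, j), the step at which that cell was added to P.
  Insert 3 (step 1): P = [3];  Q = [1]
  Insert 1 (step 2): P = [1] / [3];  Q = [1] / [2]
  Insert 4 (step 3): P = [1, 4] / [3];  Q = [1, 3] / [2]
  Insert 2 (step 4): P = [1, 2] / [3, 4];  Q = [1, 3] / [2, 4]
  Insert 6 (step 5): P = [1, 2, 6] / [3, 4];  Q = [1, 3, 5] / [2, 4]
  Insert 5 (step 6): P = [1, 2, 5] / [3, 4, 6];  Q = [1, 3, 5] / [2, 4, 6]
  Insert 7 (step 7): P = [1, 2, 5, 7] / [3, 4, 6];  Q = [1, 3, 5, 7] / [2, 4, 6]
Final shape: (4, 3).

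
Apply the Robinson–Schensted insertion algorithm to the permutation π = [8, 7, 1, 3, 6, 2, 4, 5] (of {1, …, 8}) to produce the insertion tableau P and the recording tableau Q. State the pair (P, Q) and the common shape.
P = [1, 2, 4, 5] / [3, 6] / [7] / [8];  Q = [1, 4, 5, 8] / [2, 7] / [3] / [6];  common shape = (4, 2, 1, 1)

Row-insert the values π_1, π_2, … into P one at a time, bumping the leftmost entry strictly greater than the inserted value down to the next row. The recording tableau Q records, in position (i, j), the step at which that cell was added to P.
  Insert 8 (step 1): P = [8];  Q = [1]
  Insert 7 (step 2): P = [7] / [8];  Q = [1] / [2]
  Insert 1 (step 3): P = [1] / [7] / [8];  Q = [1] / [2] / [3]
  Insert 3 (step 4): P = [1, 3] / [7] / [8];  Q = [1, 4] / [2] / [3]
  Insert 6 (step 5): P = [1, 3, 6] / [7] / [8];  Q = [1, 4, 5] / [2] / [3]
  Insert 2 (step 6): P = [1, 2, 6] / [3] / [7] / [8];  Q = [1, 4, 5] / [2] / [3] / [6]
  Insert 4 (step 7): P = [1, 2, 4] / [3, 6] / [7] / [8];  Q = [1, 4, 5] / [2, 7] / [3] / [6]
  Insert 5 (step 8): P = [1, 2, 4, 5] / [3, 6] / [7] / [8];  Q = [1, 4, 5, 8] / [2, 7] / [3] / [6]
Final shape: (4, 2, 1, 1).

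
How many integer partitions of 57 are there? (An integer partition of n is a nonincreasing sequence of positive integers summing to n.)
p(57) = 614154

Compute p(n) via the recurrence p(n, m) = p(n, m−1) + p(n−m, m), where p(n, m) counts partitions of n with all parts ≤ m and p(n) = p(n, n). The base cases are p(0, m) = 1 and p(n, 0) = 0 for n > 0. Filling the table yields p(57) = 614154. (Euler's pentagonal recurrence is an alternative.)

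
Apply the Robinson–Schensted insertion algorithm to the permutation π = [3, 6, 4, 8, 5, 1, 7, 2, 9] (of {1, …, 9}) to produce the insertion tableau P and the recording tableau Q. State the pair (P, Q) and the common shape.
P = [1, 2, 5, 7, 9] / [3, 4] / [6, 8];  Q = [1, 2, 4, 7, 9] / [3, 5] / [6, 8];  common shape = (5, 2, 2)

Row-insert the values π_1, π_2, … into P one at a time, bumping the leftmost entry strictly greater than the inserted value down to the next row. The recording tableau Q records, in position (i, j), the step at which that cell was added to P.
  Insert 3 (step 1): P = [3];  Q = [1]
  Insert 6 (step 2): P = [3, 6];  Q = [1, 2]
  Insert 4 (step 3): P = [3, 4] / [6];  Q = [1, 2] / [3]
  Insert 8 (step 4): P = [3, 4, 8] / [6];  Q = [1, 2, 4] / [3]
  Insert 5 (step 5): P = [3, 4, 5] / [6, 8];  Q = [1, 2, 4] / [3, 5]
  Insert 1 (step 6): P = [1, 4, 5] / [3, 8] / [6];  Q = [1, 2, 4] / [3, 5] / [6]
  Insert 7 (step 7): P = [1, 4, 5, 7] / [3, 8] / [6];  Q = [1, 2, 4, 7] / [3, 5] / [6]
  Insert 2 (step 8): P = [1, 2, 5, 7] / [3, 4] / [6, 8];  Q = [1, 2, 4, 7] / [3, 5] / [6, 8]
  Insert 9 (step 9): P = [1, 2, 5, 7, 9] / [3, 4] / [6, 8];  Q = [1, 2, 4, 7, 9] / [3, 5] / [6, 8]
Final shape: (5, 2, 2).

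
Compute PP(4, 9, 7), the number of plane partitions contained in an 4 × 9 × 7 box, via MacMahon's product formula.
PP(4, 9, 7) = 10323075958624

Evaluate the triple product over i = 1..4, j = 1..9, k = 1..7. The factors are (2/1) · (3/2) · (4/3) · (5/4) · (6/5) · (7/6) · (8/7) · (3/2) · … (252 factors total). The numerators and denominators telescope so the product is an integer; carrying out the multiplication exactly gives PP(4, 9, 7) = 10323075958624.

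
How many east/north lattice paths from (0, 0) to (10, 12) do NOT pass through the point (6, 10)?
Number of paths = 526526

Total paths from (0, 0) to (10, 12): C(22, 10) = 646646. Paths through (6, 10): (paths (0, 0) → (6, 10)) × (paths (6, 10) → (10, 12)) = C(16, 6) · C(6, 4) = 8008 · 15 = 120120. Avoidance count = 646646 − 120120 = 526526.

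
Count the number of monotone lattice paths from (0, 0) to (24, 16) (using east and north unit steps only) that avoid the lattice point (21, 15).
Number of paths = 40580491410

Total paths from (0, 0) to (24, 16): C(40, 24) = 62852101650. Paths through (21, 15): (paths (0, 0) → (21, 15)) × (paths (21, 15) → (24, 16)) = C(36, 21) · C(4, 3) = 5567902560 · 4 = 22271610240. Avoidance count = 62852101650 − 22271610240 = 40580491410.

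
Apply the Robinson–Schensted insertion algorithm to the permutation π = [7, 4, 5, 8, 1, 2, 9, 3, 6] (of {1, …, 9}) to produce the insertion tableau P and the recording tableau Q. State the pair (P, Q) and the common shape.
P = [1, 2, 3, 6] / [4, 5, 8, 9] / [7];  Q = [1, 3, 4, 7] / [2, 6, 8, 9] / [5];  common shape = (4, 4, 1)

Row-insert the values π_1, π_2, … into P one at a time, bumping the leftmost entry strictly greater than the inserted value down to the next row. The recording tableau Q records, in position (i, j), the step at which that cell was added to P.
  Insert 7 (step 1): P = [7];  Q = [1]
  Insert 4 (step 2): P = [4] / [7];  Q = [1] / [2]
  Insert 5 (step 3): P = [4, 5] / [7];  Q = [1, 3] / [2]
  Insert 8 (step 4): P = [4, 5, 8] / [7];  Q = [1, 3, 4] / [2]
  Insert 1 (step 5): P = [1, 5, 8] / [4] / [7];  Q = [1, 3, 4] / [2] / [5]
  Insert 2 (step 6): P = [1, 2, 8] / [4, 5] / [7];  Q = [1, 3, 4] / [2, 6] / [5]
  Insert 9 (step 7): P = [1, 2, 8, 9] / [4, 5] / [7];  Q = [1, 3, 4, 7] / [2, 6] / [5]
  Insert 3 (step 8): P = [1, 2, 3, 9] / [4, 5, 8] / [7];  Q = [1, 3, 4, 7] / [2, 6, 8] / [5]
  Insert 6 (step 9): P = [1, 2, 3, 6] / [4, 5, 8, 9] / [7];  Q = [1, 3, 4, 7] / [2, 6, 8, 9] / [5]
Final shape: (4, 4, 1).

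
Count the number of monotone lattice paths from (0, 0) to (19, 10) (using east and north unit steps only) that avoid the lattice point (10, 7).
Number of paths = 15751450

Total paths from (0, 0) to (19, 10): C(29, 19) = 20030010. Paths through (10, 7): (paths (0, 0) → (10, 7)) × (paths (10, 7) → (19, 10)) = C(17, 10) · C(12, 9) = 19448 · 220 = 4278560. Avoidance count = 20030010 − 4278560 = 15751450.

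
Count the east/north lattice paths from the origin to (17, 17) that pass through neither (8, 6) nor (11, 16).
Number of paths = 1743969081

Inclusion–exclusion. Total paths: C(34, 17) = 2333606220. Through P₁: C(14, 8)·C(20, 9) = 504383880. Through P₂: C(27, 11)·C(7, 6) = 91265265. Since P₁ is strictly southwest of P₂, a monotone path through both must visit P₁ then P₂; paths through both = C(14, 8)·C(13, 3)·C(7, 6) = 6012006. Avoid both = 2333606220 − 504383880 − 91265265 + 6012006 = 1743969081.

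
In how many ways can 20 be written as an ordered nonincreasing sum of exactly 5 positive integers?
p(20, 5 parts) = 84

Partitions of n into exactly k parts are in bijection with partitions of n − k into at most k parts (subtract 1 from each part). So p(20, exactly 5) = p(15, parts ≤ 5). Computing via the recurrence p(m, j) = p(m, j−1) + p(m−j, j) gives 84.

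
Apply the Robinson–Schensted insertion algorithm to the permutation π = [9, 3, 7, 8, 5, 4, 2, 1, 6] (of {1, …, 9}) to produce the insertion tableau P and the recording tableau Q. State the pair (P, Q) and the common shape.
P = [1, 4, 6] / [2, 8] / [3] / [5] / [7] / [9];  Q = [1, 3, 4] / [2, 9] / [5] / [6] / [7] / [8];  common shape = (3, 2, 1, 1, 1, 1)

Row-insert the values π_1, π_2, … into P one at a time, bumping the leftmost entry strictly greater than the inserted value down to the next row. The recording tableau Q records, in position (i, j), the step at which that cell was added to P.
  Insert 9 (step 1): P = [9];  Q = [1]
  Insert 3 (step 2): P = [3] / [9];  Q = [1] / [2]
  Insert 7 (step 3): P = [3, 7] / [9];  Q = [1, 3] / [2]
  Insert 8 (step 4): P = [3, 7, 8] / [9];  Q = [1, 3, 4] / [2]
  Insert 5 (step 5): P = [3, 5, 8] / [7] / [9];  Q = [1, 3, 4] / [2] / [5]
  Insert 4 (step 6): P = [3, 4, 8] / [5] / [7] / [9];  Q = [1, 3, 4] / [2] / [5] / [6]
  Insert 2 (step 7): P = [2, 4, 8] / [3] / [5] / [7] / [9];  Q = [1, 3, 4] / [2] / [5] / [6] / [7]
  Insert 1 (step 8): P = [1, 4, 8] / [2] / [3] / [5] / [7] / [9];  Q = [1, 3, 4] / [2] / [5] / [6] / [7] / [8]
  Insert 6 (step 9): P = [1, 4, 6] / [2, 8] / [3] / [5] / [7] / [9];  Q = [1, 3, 4] / [2, 9] / [5] / [6] / [7] / [8]
Final shape: (3, 2, 1, 1, 1, 1).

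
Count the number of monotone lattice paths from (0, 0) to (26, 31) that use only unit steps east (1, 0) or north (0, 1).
Number of paths = 12220888964329584

A monotone lattice path from (0, 0) to (26, 31) consists of 26 east steps and 31 north steps in some order, so it is determined by which 26 of the 57 steps are east. The count is C(57, 26) = 12220888964329584.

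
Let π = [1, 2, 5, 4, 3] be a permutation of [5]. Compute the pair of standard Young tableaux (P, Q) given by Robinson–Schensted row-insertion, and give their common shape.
P = [1, 2, 3] / [4] / [5];  Q = [1, 2, 3] / [4] / [5];  common shape = (3, 1, 1)

Row-insert the values π_1, π_2, … into P one at a time, bumping the leftmost entry strictly greater than the inserted value down to the next row. The recording tableau Q records, in position (i, j), the step at which that cell was added to P.
  Insert 1 (step 1): P = [1];  Q = [1]
  Insert 2 (step 2): P = [1, 2];  Q = [1, 2]
  Insert 5 (step 3): P = [1, 2, 5];  Q = [1, 2, 3]
  Insert 4 (step 4): P = [1, 2, 4] / [5];  Q = [1, 2, 3] / [4]
  Insert 3 (step 5): P = [1, 2, 3] / [4] / [5];  Q = [1, 2, 3] / [4] / [5]
Final shape: (3, 1, 1).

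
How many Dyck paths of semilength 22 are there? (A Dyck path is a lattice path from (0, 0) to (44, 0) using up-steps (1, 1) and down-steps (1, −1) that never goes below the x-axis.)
C_22 = 91482563640

These Dyck paths are counted by the Catalan number C_n = (1/(n + 1)) · C(2n, n). For n = 22: C_22 = (1/23) · C(44, 22) = 2104098963720/23 = 91482563640.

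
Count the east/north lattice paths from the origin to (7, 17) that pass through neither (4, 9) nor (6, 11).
Number of paths = 171527

Inclusion–exclusion. Total paths: C(24, 7) = 346104. Through P₁: C(13, 4)·C(11, 3) = 117975. Through P₂: C(17, 6)·C(7, 1) = 86632. Since P₁ is strictly southwest of P₂, a monotone path through both must visit P₁ then P₂; paths through both = C(13, 4)·C(4, 2)·C(7, 1) = 30030. Avoid both = 346104 − 117975 − 86632 + 30030 = 171527.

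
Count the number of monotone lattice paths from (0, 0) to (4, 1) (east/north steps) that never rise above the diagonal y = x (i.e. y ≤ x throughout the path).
Number of paths = 4

By the reflection principle (André's argument), the number of monotone paths to (4, 1) with n ≤ m that never go above y = x is C(5, 4) − C(5, 5) = 5 − 1 = 4.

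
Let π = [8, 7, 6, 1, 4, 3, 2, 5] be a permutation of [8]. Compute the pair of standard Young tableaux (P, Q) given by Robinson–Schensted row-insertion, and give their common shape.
P = [1, 2, 5] / [3] / [4] / [6] / [7] / [8];  Q = [1, 5, 8] / [2] / [3] / [4] / [6] / [7];  common shape = (3, 1, 1, 1, 1, 1)

Row-insert the values π_1, π_2, … into P one at a time, bumping the leftmost entry strictly greater than the inserted value down to the next row. The recording tableau Q records, in position (i, j), the step at which that cell was added to P.
  Insert 8 (step 1): P = [8];  Q = [1]
  Insert 7 (step 2): P = [7] / [8];  Q = [1] / [2]
  Insert 6 (step 3): P = [6] / [7] / [8];  Q = [1] / [2] / [3]
  Insert 1 (step 4): P = [1] / [6] / [7] / [8];  Q = [1] / [2] / [3] / [4]
  Insert 4 (step 5): P = [1, 4] / [6] / [7] / [8];  Q = [1, 5] / [2] / [3] / [4]
  Insert 3 (step 6): P = [1, 3] / [4] / [6] / [7] / [8];  Q = [1, 5] / [2] / [3] / [4] / [6]
  Insert 2 (step 7): P = [1, 2] / [3] / [4] / [6] / [7] / [8];  Q = [1, 5] / [2] / [3] / [4] / [6] / [7]
  Insert 5 (step 8): P = [1, 2, 5] / [3] / [4] / [6] / [7] / [8];  Q = [1, 5, 8] / [2] / [3] / [4] / [6] / [7]
Final shape: (3, 1, 1, 1, 1, 1).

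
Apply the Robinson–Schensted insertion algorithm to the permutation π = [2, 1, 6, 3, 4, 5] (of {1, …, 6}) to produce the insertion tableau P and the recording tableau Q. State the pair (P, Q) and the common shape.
P = [1, 3, 4, 5] / [2, 6];  Q = [1, 3, 5, 6] / [2, 4];  common shape = (4, 2)

Row-insert the values π_1, π_2, … into P one at a time, bumping the leftmost entry strictly greater than the inserted value down to the next row. The recording tableau Q records, in position (i, j), the step at which that cell was added to P.
  Insert 2 (step 1): P = [2];  Q = [1]
  Insert 1 (step 2): P = [1] / [2];  Q = [1] / [2]
  Insert 6 (step 3): P = [1, 6] / [2];  Q = [1, 3] / [2]
  Insert 3 (step 4): P = [1, 3] / [2, 6];  Q = [1, 3] / [2, 4]
  Insert 4 (step 5): P = [1, 3, 4] / [2, 6];  Q = [1, 3, 5] / [2, 4]
  Insert 5 (step 6): P = [1, 3, 4, 5] / [2, 6];  Q = [1, 3, 5, 6] / [2, 4]
Final shape: (4, 2).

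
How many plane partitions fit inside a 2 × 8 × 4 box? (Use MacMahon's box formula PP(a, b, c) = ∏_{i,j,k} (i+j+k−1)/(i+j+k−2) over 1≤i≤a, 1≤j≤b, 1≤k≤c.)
PP(2, 8, 4) = 70785

Evaluate the triple product over i = 1..2, j = 1..8, k = 1..4. The factors are (2/1) · (3/2) · (4/3) · (5/4) · (3/2) · (4/3) · (5/4) · (6/5) · … (64 factors total). The numerators and denominators telescope so the product is an integer; carrying out the multiplication exactly gives PP(2, 8, 4) = 70785.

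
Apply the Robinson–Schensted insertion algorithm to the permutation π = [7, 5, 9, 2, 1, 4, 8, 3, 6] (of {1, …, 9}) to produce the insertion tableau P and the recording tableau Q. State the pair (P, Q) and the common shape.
P = [1, 3, 6] / [2, 4, 8] / [5, 9] / [7];  Q = [1, 3, 7] / [2, 6, 9] / [4, 8] / [5];  common shape = (3, 3, 2, 1)

Row-insert the values π_1, π_2, … into P one at a time, bumping the leftmost entry strictly greater than the inserted value down to the next row. The recording tableau Q records, in position (i, j), the step at which that cell was added to P.
  Insert 7 (step 1): P = [7];  Q = [1]
  Insert 5 (step 2): P = [5] / [7];  Q = [1] / [2]
  Insert 9 (step 3): P = [5, 9] / [7];  Q = [1, 3] / [2]
  Insert 2 (step 4): P = [2, 9] / [5] / [7];  Q = [1, 3] / [2] / [4]
  Insert 1 (step 5): P = [1, 9] / [2] / [5] / [7];  Q = [1, 3] / [2] / [4] / [5]
  Insert 4 (step 6): P = [1, 4] / [2, 9] / [5] / [7];  Q = [1, 3] / [2, 6] / [4] / [5]
  Insert 8 (step 7): P = [1, 4, 8] / [2, 9] / [5] / [7];  Q = [1, 3, 7] / [2, 6] / [4] / [5]
  Insert 3 (step 8): P = [1, 3, 8] / [2, 4] / [5, 9] / [7];  Q = [1, 3, 7] / [2, 6] / [4, 8] / [5]
  Insert 6 (step 9): P = [1, 3, 6] / [2, 4, 8] / [5, 9] / [7];  Q = [1, 3, 7] / [2, 6, 9] / [4, 8] / [5]
Final shape: (3, 3, 2, 1).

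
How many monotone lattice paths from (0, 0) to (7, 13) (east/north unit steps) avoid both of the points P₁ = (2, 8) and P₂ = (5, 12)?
Number of paths = 52341

Inclusion–exclusion. Total paths: C(20, 7) = 77520. Through P₁: C(10, 2)·C(10, 5) = 11340. Through P₂: C(17, 5)·C(3, 2) = 18564. Since P₁ is strictly southwest of P₂, a monotone path through both must visit P₁ then P₂; paths through both = C(10, 2)·C(7, 3)·C(3, 2) = 4725. Avoid both = 77520 − 11340 − 18564 + 4725 = 52341.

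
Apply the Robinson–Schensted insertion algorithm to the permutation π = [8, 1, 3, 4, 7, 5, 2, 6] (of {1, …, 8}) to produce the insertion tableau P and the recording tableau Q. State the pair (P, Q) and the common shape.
P = [1, 2, 4, 5, 6] / [3] / [7] / [8];  Q = [1, 3, 4, 5, 8] / [2] / [6] / [7];  common shape = (5, 1, 1, 1)

Row-insert the values π_1, π_2, … into P one at a time, bumping the leftmost entry strictly greater than the inserted value down to the next row. The recording tableau Q records, in position (i, j), the step at which that cell was added to P.
  Insert 8 (step 1): P = [8];  Q = [1]
  Insert 1 (step 2): P = [1] / [8];  Q = [1] / [2]
  Insert 3 (step 3): P = [1, 3] / [8];  Q = [1, 3] / [2]
  Insert 4 (step 4): P = [1, 3, 4] / [8];  Q = [1, 3, 4] / [2]
  Insert 7 (step 5): P = [1, 3, 4, 7] / [8];  Q = [1, 3, 4, 5] / [2]
  Insert 5 (step 6): P = [1, 3, 4, 5] / [7] / [8];  Q = [1, 3, 4, 5] / [2] / [6]
  Insert 2 (step 7): P = [1, 2, 4, 5] / [3] / [7] / [8];  Q = [1, 3, 4, 5] / [2] / [6] / [7]
  Insert 6 (step 8): P = [1, 2, 4, 5, 6] / [3] / [7] / [8];  Q = [1, 3, 4, 5, 8] / [2] / [6] / [7]
Final shape: (5, 1, 1, 1).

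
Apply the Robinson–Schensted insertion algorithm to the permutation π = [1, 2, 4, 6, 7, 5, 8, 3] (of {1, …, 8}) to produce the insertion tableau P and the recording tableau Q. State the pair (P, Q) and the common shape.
P = [1, 2, 3, 5, 7, 8] / [4] / [6];  Q = [1, 2, 3, 4, 5, 7] / [6] / [8];  common shape = (6, 1, 1)

Row-insert the values π_1, π_2, … into P one at a time, bumping the leftmost entry strictly greater than the inserted value down to the next row. The recording tableau Q records, in position (i, j), the step at which that cell was added to P.
  Insert 1 (step 1): P = [1];  Q = [1]
  Insert 2 (step 2): P = [1, 2];  Q = [1, 2]
  Insert 4 (step 3): P = [1, 2, 4];  Q = [1, 2, 3]
  Insert 6 (step 4): P = [1, 2, 4, 6];  Q = [1, 2, 3, 4]
  Insert 7 (step 5): P = [1, 2, 4, 6, 7];  Q = [1, 2, 3, 4, 5]
  Insert 5 (step 6): P = [1, 2, 4, 5, 7] / [6];  Q = [1, 2, 3, 4, 5] / [6]
  Insert 8 (step 7): P = [1, 2, 4, 5, 7, 8] / [6];  Q = [1, 2, 3, 4, 5, 7] / [6]
  Insert 3 (step 8): P = [1, 2, 3, 5, 7, 8] / [4] / [6];  Q = [1, 2, 3, 4, 5, 7] / [6] / [8]
Final shape: (6, 1, 1).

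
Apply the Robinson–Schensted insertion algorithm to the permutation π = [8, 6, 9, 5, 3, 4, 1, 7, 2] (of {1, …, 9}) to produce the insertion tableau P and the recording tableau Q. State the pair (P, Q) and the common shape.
P = [1, 2, 7] / [3, 4] / [5, 9] / [6] / [8];  Q = [1, 3, 8] / [2, 6] / [4, 9] / [5] / [7];  common shape = (3, 2, 2, 1, 1)

Row-insert the values π_1, π_2, … into P one at a time, bumping the leftmost entry strictly greater than the inserted value down to the next row. The recording tableau Q records, in position (i, j), the step at which that cell was added to P.
  Insert 8 (step 1): P = [8];  Q = [1]
  Insert 6 (step 2): P = [6] / [8];  Q = [1] / [2]
  Insert 9 (step 3): P = [6, 9] / [8];  Q = [1, 3] / [2]
  Insert 5 (step 4): P = [5, 9] / [6] / [8];  Q = [1, 3] / [2] / [4]
  Insert 3 (step 5): P = [3, 9] / [5] / [6] / [8];  Q = [1, 3] / [2] / [4] / [5]
  Insert 4 (step 6): P = [3, 4] / [5, 9] / [6] / [8];  Q = [1, 3] / [2, 6] / [4] / [5]
  Insert 1 (step 7): P = [1, 4] / [3, 9] / [5] / [6] / [8];  Q = [1, 3] / [2, 6] / [4] / [5] / [7]
  Insert 7 (step 8): P = [1, 4, 7] / [3, 9] / [5] / [6] / [8];  Q = [1, 3, 8] / [2, 6] / [4] / [5] / [7]
  Insert 2 (step 9): P = [1, 2, 7] / [3, 4] / [5, 9] / [6] / [8];  Q = [1, 3, 8] / [2, 6] / [4, 9] / [5] / [7]
Final shape: (3, 2, 2, 1, 1).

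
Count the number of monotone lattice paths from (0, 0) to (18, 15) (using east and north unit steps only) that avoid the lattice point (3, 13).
Number of paths = 1037082160

Total paths from (0, 0) to (18, 15): C(33, 18) = 1037158320. Paths through (3, 13): (paths (0, 0) → (3, 13)) × (paths (3, 13) → (18, 15)) = C(16, 3) · C(17, 15) = 560 · 136 = 76160. Avoidance count = 1037158320 − 76160 = 1037082160.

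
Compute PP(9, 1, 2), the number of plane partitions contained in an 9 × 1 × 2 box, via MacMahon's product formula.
PP(9, 1, 2) = 55

Evaluate the triple product over i = 1..9, j = 1..1, k = 1..2. The factors are (2/1) · (3/2) · (3/2) · (4/3) · (4/3) · (5/4) · (5/4) · (6/5) · … (18 factors total). The numerators and denominators telescope so the product is an integer; carrying out the multiplication exactly gives PP(9, 1, 2) = 55.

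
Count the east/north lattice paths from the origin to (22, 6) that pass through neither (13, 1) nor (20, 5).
Number of paths = 203182

Inclusion–exclusion. Total paths: C(28, 22) = 376740. Through P₁: C(14, 13)·C(14, 9) = 28028. Through P₂: C(25, 20)·C(3, 2) = 159390. Since P₁ is strictly southwest of P₂, a monotone path through both must visit P₁ then P₂; paths through both = C(14, 13)·C(11, 7)·C(3, 2) = 13860. Avoid both = 376740 − 28028 − 159390 + 13860 = 203182.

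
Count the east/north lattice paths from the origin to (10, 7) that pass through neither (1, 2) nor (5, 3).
Number of paths = 8276

Inclusion–exclusion. Total paths: C(17, 10) = 19448. Through P₁: C(3, 1)·C(14, 9) = 6006. Through P₂: C(8, 5)·C(9, 5) = 7056. Since P₁ is strictly southwest of P₂, a monotone path through both must visit P₁ then P₂; paths through both = C(3, 1)·C(5, 4)·C(9, 5) = 1890. Avoid both = 19448 − 6006 − 7056 + 1890 = 8276.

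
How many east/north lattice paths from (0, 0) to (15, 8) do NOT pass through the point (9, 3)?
Number of paths = 388674

Total paths from (0, 0) to (15, 8): C(23, 15) = 490314. Paths through (9, 3): (paths (0, 0) → (9, 3)) × (paths (9, 3) → (15, 8)) = C(12, 9) · C(11, 6) = 220 · 462 = 101640. Avoidance count = 490314 − 101640 = 388674.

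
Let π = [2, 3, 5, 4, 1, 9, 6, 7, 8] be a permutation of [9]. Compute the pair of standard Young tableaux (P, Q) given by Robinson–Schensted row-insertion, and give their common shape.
P = [1, 3, 4, 6, 7, 8] / [2, 9] / [5];  Q = [1, 2, 3, 6, 8, 9] / [4, 7] / [5];  common shape = (6, 2, 1)

Row-insert the values π_1, π_2, … into P one at a time, bumping the leftmost entry strictly greater than the inserted value down to the next row. The recording tableau Q records, in position (i, j), the step at which that cell was added to P.
  Insert 2 (step 1): P = [2];  Q = [1]
  Insert 3 (step 2): P = [2, 3];  Q = [1, 2]
  Insert 5 (step 3): P = [2, 3, 5];  Q = [1, 2, 3]
  Insert 4 (step 4): P = [2, 3, 4] / [5];  Q = [1, 2, 3] / [4]
  Insert 1 (step 5): P = [1, 3, 4] / [2] / [5];  Q = [1, 2, 3] / [4] / [5]
  Insert 9 (step 6): P = [1, 3, 4, 9] / [2] / [5];  Q = [1, 2, 3, 6] / [4] / [5]
  Insert 6 (step 7): P = [1, 3, 4, 6] / [2, 9] / [5];  Q = [1, 2, 3, 6] / [4, 7] / [5]
  Insert 7 (step 8): P = [1, 3, 4, 6, 7] / [2, 9] / [5];  Q = [1, 2, 3, 6, 8] / [4, 7] / [5]
  Insert 8 (step 9): P = [1, 3, 4, 6, 7, 8] / [2, 9] / [5];  Q = [1, 2, 3, 6, 8, 9] / [4, 7] / [5]
Final shape: (6, 2, 1).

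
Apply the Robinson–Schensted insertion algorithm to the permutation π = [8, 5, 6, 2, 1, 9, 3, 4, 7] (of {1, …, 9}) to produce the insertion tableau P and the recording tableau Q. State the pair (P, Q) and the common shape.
P = [1, 3, 4, 7] / [2, 6, 9] / [5] / [8];  Q = [1, 3, 6, 9] / [2, 7, 8] / [4] / [5];  common shape = (4, 3, 1, 1)

Row-insert the values π_1, π_2, … into P one at a time, bumping the leftmost entry strictly greater than the inserted value down to the next row. The recording tableau Q records, in position (i, j), the step at which that cell was added to P.
  Insert 8 (step 1): P = [8];  Q = [1]
  Insert 5 (step 2): P = [5] / [8];  Q = [1] / [2]
  Insert 6 (step 3): P = [5, 6] / [8];  Q = [1, 3] / [2]
  Insert 2 (step 4): P = [2, 6] / [5] / [8];  Q = [1, 3] / [2] / [4]
  Insert 1 (step 5): P = [1, 6] / [2] / [5] / [8];  Q = [1, 3] / [2] / [4] / [5]
  Insert 9 (step 6): P = [1, 6, 9] / [2] / [5] / [8];  Q = [1, 3, 6] / [2] / [4] / [5]
  Insert 3 (step 7): P = [1, 3, 9] / [2, 6] / [5] / [8];  Q = [1, 3, 6] / [2, 7] / [4] / [5]
  Insert 4 (step 8): P = [1, 3, 4] / [2, 6, 9] / [5] / [8];  Q = [1, 3, 6] / [2, 7, 8] / [4] / [5]
  Insert 7 (step 9): P = [1, 3, 4, 7] / [2, 6, 9] / [5] / [8];  Q = [1, 3, 6, 9] / [2, 7, 8] / [4] / [5]
Final shape: (4, 3, 1, 1).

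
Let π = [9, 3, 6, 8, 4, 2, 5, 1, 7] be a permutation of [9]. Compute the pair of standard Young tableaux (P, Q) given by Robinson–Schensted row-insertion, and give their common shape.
P = [1, 4, 5, 7] / [2, 8] / [3] / [6] / [9];  Q = [1, 3, 4, 9] / [2, 7] / [5] / [6] / [8];  common shape = (4, 2, 1, 1, 1)

Row-insert the values π_1, π_2, … into P one at a time, bumping the leftmost entry strictly greater than the inserted value down to the next row. The recording tableau Q records, in position (i, j), the step at which that cell was added to P.
  Insert 9 (step 1): P = [9];  Q = [1]
  Insert 3 (step 2): P = [3] / [9];  Q = [1] / [2]
  Insert 6 (step 3): P = [3, 6] / [9];  Q = [1, 3] / [2]
  Insert 8 (step 4): P = [3, 6, 8] / [9];  Q = [1, 3, 4] / [2]
  Insert 4 (step 5): P = [3, 4, 8] / [6] / [9];  Q = [1, 3, 4] / [2] / [5]
  Insert 2 (step 6): P = [2, 4, 8] / [3] / [6] / [9];  Q = [1, 3, 4] / [2] / [5] / [6]
  Insert 5 (step 7): P = [2, 4, 5] / [3, 8] / [6] / [9];  Q = [1, 3, 4] / [2, 7] / [5] / [6]
  Insert 1 (step 8): P = [1, 4, 5] / [2, 8] / [3] / [6] / [9];  Q = [1, 3, 4] / [2, 7] / [5] / [6] / [8]
  Insert 7 (step 9): P = [1, 4, 5, 7] / [2, 8] / [3] / [6] / [9];  Q = [1, 3, 4, 9] / [2, 7] / [5] / [6] / [8]
Final shape: (4, 2, 1, 1, 1).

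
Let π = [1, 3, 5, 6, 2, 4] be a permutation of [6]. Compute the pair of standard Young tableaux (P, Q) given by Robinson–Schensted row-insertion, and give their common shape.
P = [1, 2, 4, 6] / [3, 5];  Q = [1, 2, 3, 4] / [5, 6];  common shape = (4, 2)

Row-insert the values π_1, π_2, … into P one at a time, bumping the leftmost entry strictly greater than the inserted value down to the next row. The recording tableau Q records, in position (i, j), the step at which that cell was added to P.
  Insert 1 (step 1): P = [1];  Q = [1]
  Insert 3 (step 2): P = [1, 3];  Q = [1, 2]
  Insert 5 (step 3): P = [1, 3, 5];  Q = [1, 2, 3]
  Insert 6 (step 4): P = [1, 3, 5, 6];  Q = [1, 2, 3, 4]
  Insert 2 (step 5): P = [1, 2, 5, 6] / [3];  Q = [1, 2, 3, 4] / [5]
  Insert 4 (step 6): P = [1, 2, 4, 6] / [3, 5];  Q = [1, 2, 3, 4] / [5, 6]
Final shape: (4, 2).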